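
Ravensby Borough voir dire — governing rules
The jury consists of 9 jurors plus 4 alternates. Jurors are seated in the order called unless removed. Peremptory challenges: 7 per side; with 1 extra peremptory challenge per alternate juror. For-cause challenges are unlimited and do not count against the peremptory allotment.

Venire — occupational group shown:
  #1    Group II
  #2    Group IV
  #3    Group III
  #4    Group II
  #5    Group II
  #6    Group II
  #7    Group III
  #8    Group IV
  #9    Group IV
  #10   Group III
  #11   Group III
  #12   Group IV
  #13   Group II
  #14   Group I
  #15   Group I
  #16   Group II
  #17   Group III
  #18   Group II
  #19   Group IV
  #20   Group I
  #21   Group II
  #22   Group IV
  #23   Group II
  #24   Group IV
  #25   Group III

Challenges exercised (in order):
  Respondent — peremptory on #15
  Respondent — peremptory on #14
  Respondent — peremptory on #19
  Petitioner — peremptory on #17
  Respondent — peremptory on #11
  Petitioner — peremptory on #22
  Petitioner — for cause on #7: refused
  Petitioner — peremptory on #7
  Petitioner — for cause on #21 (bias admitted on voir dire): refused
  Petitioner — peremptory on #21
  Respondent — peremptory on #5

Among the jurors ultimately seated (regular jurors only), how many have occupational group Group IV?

4

Removed: #5, #7, #11, #14, #15, #17, #19, #21, #22.
Seated jurors 1–9: #1, #2, #3, #4, #6, #8, #9, #10, #12 (alternates #13, #16, #18, #20 not counted).
Of those, in Group IV: #2, #8, #9, #12 → 4.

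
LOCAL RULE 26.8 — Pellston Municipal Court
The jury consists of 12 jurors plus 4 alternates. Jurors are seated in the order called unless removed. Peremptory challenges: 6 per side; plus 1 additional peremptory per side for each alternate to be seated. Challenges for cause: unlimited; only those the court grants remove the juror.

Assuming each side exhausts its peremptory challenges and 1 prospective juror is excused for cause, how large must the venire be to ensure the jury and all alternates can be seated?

37

Seats to fill: 12 + 4 alternates = 16.
Peremptories: 6 + 1×4 = 10 per side × 2 sides = 20.
For-cause removals: 1.
Minimum venire: 16 + 20 + 1 = 37.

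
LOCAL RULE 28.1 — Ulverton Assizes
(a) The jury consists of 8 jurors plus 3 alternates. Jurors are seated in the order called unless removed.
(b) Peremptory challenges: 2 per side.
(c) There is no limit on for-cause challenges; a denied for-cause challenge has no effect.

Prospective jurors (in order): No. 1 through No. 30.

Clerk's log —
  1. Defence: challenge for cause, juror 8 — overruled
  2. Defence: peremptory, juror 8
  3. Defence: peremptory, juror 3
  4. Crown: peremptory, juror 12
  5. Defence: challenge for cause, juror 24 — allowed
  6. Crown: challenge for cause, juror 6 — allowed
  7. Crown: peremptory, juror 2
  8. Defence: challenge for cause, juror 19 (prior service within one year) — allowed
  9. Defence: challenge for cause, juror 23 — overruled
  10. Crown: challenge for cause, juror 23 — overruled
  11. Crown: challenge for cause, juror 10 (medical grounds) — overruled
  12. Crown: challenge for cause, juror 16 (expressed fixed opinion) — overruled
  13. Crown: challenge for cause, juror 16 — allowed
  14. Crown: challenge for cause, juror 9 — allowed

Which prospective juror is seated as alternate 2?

17

Removed: #2, #3, #6, #8, #9, #12, #16, #19, #24. (#10, #23 stay — for-cause denied.)
Filling seats in venire order through position 10: #1, #4, #5, #7, #10, #11, #13, #14, #15, #17.
So alternate 2 is #17.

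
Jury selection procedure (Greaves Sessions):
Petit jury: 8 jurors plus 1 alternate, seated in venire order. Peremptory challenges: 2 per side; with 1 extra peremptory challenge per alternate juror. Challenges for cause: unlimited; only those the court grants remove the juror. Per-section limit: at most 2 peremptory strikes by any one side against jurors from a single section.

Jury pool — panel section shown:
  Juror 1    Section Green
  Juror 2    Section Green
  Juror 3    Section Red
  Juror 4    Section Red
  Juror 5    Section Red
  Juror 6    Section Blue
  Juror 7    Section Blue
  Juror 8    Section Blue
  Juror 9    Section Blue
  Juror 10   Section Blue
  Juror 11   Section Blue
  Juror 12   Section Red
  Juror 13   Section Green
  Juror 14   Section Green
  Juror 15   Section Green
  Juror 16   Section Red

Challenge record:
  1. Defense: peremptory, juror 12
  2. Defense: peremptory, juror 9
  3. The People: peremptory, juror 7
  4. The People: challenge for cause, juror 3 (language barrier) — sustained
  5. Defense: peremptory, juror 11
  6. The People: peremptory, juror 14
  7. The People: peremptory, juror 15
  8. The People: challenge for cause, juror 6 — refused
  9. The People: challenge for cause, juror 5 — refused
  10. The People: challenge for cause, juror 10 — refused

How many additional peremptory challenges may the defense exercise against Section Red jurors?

0

Defense peremptories so far: #12, #9, #11 — 3 of 3 used, 0 left overall.
Against Section Red: #12 — 1 used; per-section cap 2 leaves 1.
Binding limit: min(0, 1) = 0.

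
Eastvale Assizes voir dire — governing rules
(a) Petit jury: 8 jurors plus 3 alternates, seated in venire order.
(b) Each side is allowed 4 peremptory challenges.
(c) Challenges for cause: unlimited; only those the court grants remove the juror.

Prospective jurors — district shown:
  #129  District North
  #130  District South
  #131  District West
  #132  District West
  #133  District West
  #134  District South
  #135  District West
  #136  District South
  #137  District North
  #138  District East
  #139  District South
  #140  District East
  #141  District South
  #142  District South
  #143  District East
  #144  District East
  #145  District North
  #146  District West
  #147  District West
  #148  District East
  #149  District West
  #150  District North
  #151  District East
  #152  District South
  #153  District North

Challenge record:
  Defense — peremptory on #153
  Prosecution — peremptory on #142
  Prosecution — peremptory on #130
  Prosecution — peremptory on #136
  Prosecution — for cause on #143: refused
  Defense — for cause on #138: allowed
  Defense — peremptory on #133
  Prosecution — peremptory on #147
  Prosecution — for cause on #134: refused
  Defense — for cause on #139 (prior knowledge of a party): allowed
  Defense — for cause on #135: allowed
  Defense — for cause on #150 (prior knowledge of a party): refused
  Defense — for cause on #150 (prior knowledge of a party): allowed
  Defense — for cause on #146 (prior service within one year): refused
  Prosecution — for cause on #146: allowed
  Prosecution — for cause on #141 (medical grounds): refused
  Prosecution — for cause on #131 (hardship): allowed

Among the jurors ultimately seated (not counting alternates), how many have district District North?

2

Removed: #130, #131, #133, #135, #136, #138, #139, #142, #146, #147, #150, #153.
Seated jurors 1–8: #129, #132, #134, #137, #140, #141, #143, #144 (alternates #145, #148, #149 not counted).
Of those, in District North: #129, #137 → 2.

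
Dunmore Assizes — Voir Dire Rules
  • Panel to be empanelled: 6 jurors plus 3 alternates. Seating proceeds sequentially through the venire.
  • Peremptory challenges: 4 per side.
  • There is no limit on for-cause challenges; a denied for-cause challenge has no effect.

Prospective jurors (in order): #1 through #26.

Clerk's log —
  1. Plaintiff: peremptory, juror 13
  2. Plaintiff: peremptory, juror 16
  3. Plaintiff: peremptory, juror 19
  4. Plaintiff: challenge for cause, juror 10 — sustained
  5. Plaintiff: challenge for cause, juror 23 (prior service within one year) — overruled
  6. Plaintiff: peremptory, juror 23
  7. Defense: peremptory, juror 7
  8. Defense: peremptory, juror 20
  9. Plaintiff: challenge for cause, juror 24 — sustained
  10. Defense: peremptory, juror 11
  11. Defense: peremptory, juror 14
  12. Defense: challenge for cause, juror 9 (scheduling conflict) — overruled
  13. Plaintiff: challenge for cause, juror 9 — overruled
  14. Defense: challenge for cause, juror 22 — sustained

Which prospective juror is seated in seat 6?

6

Removed: #7, #10, #11, #13, #14, #16, #19, #20, #22, #23, #24. (#9 stays — for-cause denied.)
Seating in order: seats 1–6 → #1, #2, #3, #4, #5, #6; alternates → #8, #9, #12.
So seat 6 is #6.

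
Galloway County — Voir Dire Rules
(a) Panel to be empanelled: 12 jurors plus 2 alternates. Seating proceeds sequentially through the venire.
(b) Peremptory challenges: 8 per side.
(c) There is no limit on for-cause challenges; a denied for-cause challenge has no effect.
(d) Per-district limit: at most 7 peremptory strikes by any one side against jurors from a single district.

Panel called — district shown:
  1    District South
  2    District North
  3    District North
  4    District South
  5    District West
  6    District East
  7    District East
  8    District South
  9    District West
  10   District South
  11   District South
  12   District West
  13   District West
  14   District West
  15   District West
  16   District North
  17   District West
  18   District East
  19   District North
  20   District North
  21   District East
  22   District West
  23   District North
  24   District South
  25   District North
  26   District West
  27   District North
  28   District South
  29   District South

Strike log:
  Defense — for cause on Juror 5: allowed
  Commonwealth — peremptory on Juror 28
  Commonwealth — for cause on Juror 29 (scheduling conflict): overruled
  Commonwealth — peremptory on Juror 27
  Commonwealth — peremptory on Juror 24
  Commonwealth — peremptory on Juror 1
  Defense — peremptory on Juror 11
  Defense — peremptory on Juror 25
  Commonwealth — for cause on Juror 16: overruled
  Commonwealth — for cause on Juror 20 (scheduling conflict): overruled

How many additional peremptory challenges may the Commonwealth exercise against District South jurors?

Commonwealth peremptories so far: #28, #27, #24, #1 — 4 of 8 used, 4 left overall.
Against District South: #28, #24, #1 — 3 used; per-district cap 7 leaves 4.
Binding limit: min(4, 4) = 4.

4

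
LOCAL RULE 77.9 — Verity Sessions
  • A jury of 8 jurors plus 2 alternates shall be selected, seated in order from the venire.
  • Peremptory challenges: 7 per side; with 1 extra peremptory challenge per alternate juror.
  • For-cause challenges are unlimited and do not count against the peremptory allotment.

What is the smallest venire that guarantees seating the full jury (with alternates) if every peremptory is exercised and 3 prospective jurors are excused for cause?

Seats to fill: 8 + 2 alternates = 10.
Peremptories: 7 + 1×2 = 9 per side × 2 sides = 18.
For-cause removals: 3.
Minimum venire: 10 + 18 + 3 = 31.

31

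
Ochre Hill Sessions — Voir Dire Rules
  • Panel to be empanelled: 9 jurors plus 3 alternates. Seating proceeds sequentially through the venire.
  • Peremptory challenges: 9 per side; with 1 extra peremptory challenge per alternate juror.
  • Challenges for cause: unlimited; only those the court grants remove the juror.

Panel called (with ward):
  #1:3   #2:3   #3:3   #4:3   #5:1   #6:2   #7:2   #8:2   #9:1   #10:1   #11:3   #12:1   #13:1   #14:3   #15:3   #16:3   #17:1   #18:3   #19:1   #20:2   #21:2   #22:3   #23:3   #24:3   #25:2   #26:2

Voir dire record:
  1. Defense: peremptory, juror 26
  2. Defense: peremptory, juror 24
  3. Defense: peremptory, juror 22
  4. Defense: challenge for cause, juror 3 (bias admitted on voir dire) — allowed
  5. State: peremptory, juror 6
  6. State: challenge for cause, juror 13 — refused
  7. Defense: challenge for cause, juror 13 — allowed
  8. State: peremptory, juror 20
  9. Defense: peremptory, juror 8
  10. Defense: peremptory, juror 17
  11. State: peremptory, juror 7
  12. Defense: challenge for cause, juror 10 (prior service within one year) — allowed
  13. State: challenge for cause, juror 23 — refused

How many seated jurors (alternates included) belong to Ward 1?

Removed: #3, #6, #7, #8, #10, #13, #17, #20, #22, #24, #26.
Seated (12 incl. alternates): #1, #2, #4, #5, #9, #11, #12, #14, #15, #16, #18, #19.
Of those, in Ward 1: #5, #9, #12, #19 → 4.

4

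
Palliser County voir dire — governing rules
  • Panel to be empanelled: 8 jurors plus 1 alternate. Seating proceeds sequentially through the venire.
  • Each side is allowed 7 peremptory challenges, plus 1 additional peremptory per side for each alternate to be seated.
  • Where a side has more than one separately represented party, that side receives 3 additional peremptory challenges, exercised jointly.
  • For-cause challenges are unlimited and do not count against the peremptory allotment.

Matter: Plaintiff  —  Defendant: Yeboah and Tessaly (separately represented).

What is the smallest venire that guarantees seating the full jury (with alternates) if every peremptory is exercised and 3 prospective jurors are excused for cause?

31

Seats to fill: 8 + 1 alternates = 9.
Peremptories — Plaintiff: 7 + 1×1 = 8; Defendant: 7 + 1×1 + 3 = 11; total 19.
For-cause removals: 3.
Minimum venire: 9 + 19 + 3 = 31.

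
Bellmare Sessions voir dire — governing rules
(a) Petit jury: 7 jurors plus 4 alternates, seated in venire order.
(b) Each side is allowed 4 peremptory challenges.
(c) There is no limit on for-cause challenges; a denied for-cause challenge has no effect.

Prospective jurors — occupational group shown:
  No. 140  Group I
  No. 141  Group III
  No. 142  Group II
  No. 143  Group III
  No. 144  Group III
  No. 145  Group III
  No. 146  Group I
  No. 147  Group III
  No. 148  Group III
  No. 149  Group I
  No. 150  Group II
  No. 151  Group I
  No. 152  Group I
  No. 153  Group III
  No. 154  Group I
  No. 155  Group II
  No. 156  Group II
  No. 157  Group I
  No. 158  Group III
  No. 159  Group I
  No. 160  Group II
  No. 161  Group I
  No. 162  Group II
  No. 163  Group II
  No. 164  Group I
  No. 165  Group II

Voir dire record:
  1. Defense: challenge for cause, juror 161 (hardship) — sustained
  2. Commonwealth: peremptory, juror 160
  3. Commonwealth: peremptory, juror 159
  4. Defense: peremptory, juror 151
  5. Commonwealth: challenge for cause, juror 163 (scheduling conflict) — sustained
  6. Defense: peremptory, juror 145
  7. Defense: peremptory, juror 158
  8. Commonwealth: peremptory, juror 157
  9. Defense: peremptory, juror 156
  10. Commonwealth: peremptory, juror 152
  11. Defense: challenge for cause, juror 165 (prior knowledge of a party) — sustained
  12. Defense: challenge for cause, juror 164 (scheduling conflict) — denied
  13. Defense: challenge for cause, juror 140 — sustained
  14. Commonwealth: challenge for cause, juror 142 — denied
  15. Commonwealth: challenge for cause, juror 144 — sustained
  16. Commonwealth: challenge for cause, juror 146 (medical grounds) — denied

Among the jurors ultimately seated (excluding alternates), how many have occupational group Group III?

Removed: #140, #144, #145, #151, #152, #156, #157, #158, #159, #160, #161, #163, #165.
Seated jurors 1–7: #141, #142, #143, #146, #147, #148, #149 (alternates #150, #153, #154, #155 not counted).
Of those, in Group III: #141, #143, #147, #148 → 4.

4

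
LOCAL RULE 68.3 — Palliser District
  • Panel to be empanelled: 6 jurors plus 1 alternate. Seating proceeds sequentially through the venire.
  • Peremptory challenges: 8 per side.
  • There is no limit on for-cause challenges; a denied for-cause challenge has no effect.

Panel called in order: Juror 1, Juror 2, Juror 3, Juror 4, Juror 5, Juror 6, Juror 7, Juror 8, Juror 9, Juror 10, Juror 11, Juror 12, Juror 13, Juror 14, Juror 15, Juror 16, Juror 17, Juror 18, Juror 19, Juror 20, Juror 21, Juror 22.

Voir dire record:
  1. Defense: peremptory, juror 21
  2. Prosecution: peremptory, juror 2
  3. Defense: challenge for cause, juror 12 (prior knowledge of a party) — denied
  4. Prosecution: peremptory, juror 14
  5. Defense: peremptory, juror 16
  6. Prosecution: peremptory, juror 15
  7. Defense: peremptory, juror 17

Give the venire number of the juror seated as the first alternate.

Removed: #2, #14, #15, #16, #17, #21. (#12 stays — for-cause denied.)
Filling seats in venire order through position 7: #1, #3, #4, #5, #6, #7, #8.
So alternate 1 is #8.

8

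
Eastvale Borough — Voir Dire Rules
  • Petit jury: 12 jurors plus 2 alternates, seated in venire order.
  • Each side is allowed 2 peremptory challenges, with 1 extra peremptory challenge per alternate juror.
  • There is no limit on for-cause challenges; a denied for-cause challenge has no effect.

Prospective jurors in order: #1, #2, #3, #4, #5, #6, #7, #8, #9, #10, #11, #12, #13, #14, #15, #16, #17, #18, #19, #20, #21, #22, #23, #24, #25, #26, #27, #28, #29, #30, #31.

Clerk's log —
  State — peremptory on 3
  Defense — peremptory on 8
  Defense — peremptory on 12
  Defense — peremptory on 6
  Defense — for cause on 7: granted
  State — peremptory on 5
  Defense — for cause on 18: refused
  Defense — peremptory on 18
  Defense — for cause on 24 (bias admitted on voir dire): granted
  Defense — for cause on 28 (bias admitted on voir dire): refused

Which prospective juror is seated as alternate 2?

21

Removed: #3, #5, #6, #7, #8, #12, #18, #24. (#28 stays — for-cause denied.)
Filling seats in venire order through position 14: #1, #2, #4, #9, #10, #11, #13, #14, #15, #16, #17, #19, #20, #21.
So alternate 2 is #21.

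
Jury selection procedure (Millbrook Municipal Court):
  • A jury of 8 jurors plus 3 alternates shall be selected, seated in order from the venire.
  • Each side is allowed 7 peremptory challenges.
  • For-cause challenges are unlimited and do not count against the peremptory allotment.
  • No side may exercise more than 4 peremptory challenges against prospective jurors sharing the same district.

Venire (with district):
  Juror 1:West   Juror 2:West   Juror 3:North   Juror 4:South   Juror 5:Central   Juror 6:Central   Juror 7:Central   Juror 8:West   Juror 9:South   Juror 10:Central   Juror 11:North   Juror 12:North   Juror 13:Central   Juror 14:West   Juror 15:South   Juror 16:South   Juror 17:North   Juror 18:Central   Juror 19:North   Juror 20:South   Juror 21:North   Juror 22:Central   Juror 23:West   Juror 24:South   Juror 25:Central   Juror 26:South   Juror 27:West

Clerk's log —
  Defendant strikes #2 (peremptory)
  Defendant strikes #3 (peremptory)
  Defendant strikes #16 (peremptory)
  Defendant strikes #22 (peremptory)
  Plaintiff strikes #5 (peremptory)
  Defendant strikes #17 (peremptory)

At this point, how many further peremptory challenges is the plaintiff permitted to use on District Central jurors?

Plaintiff peremptories so far: #5 — 1 of 7 used, 6 left overall.
Against District Central: #5 — 1 used; per-district cap 4 leaves 3.
Binding limit: min(6, 3) = 3.

3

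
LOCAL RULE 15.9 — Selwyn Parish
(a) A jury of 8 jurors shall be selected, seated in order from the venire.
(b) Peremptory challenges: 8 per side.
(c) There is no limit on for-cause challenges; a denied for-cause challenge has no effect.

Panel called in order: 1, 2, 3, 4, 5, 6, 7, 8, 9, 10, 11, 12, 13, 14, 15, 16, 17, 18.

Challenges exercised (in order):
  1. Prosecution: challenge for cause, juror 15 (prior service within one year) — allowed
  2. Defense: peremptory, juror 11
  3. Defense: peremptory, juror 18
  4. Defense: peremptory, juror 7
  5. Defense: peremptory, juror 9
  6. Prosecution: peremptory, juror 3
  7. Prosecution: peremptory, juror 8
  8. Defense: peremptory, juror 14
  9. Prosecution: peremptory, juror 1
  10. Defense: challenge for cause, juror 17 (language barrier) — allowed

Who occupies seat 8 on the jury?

Removed: #1, #3, #7, #8, #9, #11, #14, #15, #17, #18.
Seating in order: seats 1–8 → #2, #4, #5, #6, #10, #12, #13, #16.
So seat 8 is #16.

16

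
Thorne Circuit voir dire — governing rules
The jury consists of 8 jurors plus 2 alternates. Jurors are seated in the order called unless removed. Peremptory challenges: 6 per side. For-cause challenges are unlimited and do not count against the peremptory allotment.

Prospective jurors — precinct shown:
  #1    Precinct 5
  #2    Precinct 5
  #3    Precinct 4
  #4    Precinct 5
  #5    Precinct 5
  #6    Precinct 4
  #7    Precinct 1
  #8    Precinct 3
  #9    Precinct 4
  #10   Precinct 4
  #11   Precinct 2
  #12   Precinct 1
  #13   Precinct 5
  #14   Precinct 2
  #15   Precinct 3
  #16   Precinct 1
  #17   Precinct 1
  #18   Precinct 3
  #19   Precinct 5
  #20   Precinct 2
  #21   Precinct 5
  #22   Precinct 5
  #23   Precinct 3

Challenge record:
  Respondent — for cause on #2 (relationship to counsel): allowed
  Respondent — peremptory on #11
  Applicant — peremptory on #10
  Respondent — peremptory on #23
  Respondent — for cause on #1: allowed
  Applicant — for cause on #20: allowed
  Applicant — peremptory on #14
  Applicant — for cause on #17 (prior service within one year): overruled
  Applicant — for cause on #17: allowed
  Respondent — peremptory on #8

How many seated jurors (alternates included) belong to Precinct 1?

3

Removed: #1, #2, #8, #10, #11, #14, #17, #20, #23.
Seated (10 incl. alternates): #3, #4, #5, #6, #7, #9, #12, #13, #15, #16.
Of those, in Precinct 1: #7, #12, #16 → 3.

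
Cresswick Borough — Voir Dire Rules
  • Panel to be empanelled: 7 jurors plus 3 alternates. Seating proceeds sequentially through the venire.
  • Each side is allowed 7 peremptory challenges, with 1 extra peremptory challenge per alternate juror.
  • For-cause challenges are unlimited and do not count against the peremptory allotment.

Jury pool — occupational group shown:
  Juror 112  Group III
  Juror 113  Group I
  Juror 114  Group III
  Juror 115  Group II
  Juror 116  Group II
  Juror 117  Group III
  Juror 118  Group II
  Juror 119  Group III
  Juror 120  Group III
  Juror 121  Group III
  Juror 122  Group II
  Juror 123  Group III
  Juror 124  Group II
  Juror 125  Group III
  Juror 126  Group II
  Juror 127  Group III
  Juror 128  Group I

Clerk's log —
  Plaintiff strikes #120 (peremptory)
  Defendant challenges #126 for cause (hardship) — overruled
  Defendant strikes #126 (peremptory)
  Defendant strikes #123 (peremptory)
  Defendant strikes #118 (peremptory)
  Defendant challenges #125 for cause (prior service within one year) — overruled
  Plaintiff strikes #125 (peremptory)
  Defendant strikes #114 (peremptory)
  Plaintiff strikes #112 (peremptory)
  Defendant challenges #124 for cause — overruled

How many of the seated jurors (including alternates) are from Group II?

Removed: #112, #114, #118, #120, #123, #125, #126.
Seated (10 incl. alternates): #113, #115, #116, #117, #119, #121, #122, #124, #127, #128.
Of those, in Group II: #115, #116, #122, #124 → 4.

4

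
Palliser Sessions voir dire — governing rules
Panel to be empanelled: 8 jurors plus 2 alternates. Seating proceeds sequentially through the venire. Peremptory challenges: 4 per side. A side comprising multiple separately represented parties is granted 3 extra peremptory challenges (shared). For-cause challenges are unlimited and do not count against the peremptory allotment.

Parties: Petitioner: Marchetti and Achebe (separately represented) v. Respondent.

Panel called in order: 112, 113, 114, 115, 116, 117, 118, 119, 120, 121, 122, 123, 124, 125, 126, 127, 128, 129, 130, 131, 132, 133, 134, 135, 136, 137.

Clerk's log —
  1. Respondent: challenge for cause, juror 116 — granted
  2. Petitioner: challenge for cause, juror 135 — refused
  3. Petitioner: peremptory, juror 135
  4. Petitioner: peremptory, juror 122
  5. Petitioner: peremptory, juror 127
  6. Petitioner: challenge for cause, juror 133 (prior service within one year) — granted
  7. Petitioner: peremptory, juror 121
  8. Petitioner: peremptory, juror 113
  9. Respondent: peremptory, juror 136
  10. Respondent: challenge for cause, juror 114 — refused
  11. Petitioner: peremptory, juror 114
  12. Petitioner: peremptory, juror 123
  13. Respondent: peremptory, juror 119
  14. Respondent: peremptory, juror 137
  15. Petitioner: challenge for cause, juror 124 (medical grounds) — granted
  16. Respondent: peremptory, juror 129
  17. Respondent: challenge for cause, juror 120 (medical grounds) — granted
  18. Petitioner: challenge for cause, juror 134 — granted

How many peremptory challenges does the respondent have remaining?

0

Respondent allotment: 4.
Respondent peremptories used: #136, #119, #137, #129 — 4 (for-cause on #116, #114, #120 don't count).
Remaining: 4 − 4 = 0.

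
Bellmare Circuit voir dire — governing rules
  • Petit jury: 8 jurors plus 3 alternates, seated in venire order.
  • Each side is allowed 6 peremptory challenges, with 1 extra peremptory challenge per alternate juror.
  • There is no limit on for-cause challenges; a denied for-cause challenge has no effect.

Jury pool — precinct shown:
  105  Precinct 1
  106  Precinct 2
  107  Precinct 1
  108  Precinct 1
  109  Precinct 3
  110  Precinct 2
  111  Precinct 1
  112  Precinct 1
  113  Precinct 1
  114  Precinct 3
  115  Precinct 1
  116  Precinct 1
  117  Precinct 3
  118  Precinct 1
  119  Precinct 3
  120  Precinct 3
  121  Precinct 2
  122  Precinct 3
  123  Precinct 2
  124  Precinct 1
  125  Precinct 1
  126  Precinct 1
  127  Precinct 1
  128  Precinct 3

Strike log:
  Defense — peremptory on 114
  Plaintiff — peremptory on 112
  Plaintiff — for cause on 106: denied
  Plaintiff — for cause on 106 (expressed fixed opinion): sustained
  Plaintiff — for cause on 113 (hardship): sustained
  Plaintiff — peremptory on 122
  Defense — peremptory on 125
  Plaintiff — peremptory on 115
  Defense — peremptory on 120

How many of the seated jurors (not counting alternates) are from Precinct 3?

Removed: #106, #112, #113, #114, #115, #120, #122, #125.
Seated jurors 1–8: #105, #107, #108, #109, #110, #111, #116, #117 (alternates #118, #119, #121 not counted).
Of those, in Precinct 3: #109, #117 → 2.

2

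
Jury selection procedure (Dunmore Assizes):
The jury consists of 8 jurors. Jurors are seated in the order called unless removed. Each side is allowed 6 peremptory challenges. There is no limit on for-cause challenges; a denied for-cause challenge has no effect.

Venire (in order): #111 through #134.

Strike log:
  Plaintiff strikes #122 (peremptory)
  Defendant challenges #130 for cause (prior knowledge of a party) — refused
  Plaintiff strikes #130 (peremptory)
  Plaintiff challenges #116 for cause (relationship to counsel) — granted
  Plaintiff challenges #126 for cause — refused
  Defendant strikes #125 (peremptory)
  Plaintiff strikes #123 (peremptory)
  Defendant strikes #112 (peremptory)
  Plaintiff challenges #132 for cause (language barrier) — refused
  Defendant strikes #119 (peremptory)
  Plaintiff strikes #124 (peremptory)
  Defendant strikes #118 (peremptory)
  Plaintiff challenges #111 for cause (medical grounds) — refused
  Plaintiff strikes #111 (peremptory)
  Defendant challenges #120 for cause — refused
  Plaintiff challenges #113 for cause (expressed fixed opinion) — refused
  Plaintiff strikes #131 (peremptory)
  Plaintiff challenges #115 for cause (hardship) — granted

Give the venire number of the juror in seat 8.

128

Removed: #111, #112, #115, #116, #118, #119, #122, #123, #124, #125, #130, #131. (#113, #120, #126, #132 stay — for-cause denied.)
Seating in order: seats 1–8 → #113, #114, #117, #120, #121, #126, #127, #128.
So seat 8 is #128.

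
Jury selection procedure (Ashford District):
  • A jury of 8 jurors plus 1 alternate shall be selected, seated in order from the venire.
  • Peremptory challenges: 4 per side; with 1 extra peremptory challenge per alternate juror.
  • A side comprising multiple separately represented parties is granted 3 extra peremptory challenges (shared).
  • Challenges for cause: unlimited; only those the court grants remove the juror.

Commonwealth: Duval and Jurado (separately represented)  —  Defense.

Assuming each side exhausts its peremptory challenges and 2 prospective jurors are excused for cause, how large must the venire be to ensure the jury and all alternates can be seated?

24

Seats to fill: 8 + 1 alternates = 9.
Peremptories — Commonwealth: 4 + 1×1 + 3 = 8; Defense: 4 + 1×1 = 5; total 13.
For-cause removals: 2.
Minimum venire: 9 + 13 + 2 = 24.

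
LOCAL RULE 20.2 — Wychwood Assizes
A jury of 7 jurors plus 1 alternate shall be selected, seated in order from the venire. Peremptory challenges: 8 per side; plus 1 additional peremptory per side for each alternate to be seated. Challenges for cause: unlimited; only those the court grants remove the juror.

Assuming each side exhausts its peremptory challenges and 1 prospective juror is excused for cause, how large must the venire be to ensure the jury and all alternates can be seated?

27

Seats to fill: 7 + 1 alternates = 8.
Peremptories: 8 + 1×1 = 9 per side × 2 sides = 18.
For-cause removals: 1.
Minimum venire: 8 + 18 + 1 = 27.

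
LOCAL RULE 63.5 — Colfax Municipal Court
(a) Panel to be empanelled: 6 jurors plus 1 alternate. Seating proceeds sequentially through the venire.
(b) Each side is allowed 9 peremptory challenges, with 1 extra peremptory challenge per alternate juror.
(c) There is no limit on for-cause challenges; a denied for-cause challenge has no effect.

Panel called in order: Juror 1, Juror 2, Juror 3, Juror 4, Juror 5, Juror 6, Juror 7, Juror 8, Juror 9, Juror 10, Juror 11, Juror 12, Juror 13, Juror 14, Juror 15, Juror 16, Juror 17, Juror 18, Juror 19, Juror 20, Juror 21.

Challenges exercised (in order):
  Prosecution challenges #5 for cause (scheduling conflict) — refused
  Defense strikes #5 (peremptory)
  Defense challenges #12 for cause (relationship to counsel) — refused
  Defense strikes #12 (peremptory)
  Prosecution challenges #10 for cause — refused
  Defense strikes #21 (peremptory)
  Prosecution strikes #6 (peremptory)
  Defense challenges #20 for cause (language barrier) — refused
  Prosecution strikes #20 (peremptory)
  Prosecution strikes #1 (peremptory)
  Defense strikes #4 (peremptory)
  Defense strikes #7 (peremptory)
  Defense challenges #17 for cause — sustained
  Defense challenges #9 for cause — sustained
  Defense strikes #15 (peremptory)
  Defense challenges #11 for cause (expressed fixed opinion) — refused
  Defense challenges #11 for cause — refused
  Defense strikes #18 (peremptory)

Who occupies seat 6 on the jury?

13

Removed: #1, #4, #5, #6, #7, #9, #12, #15, #17, #18, #20, #21. (#10, #11 stay — for-cause denied.)
Filling seats in venire order through position 6: #2, #3, #8, #10, #11, #13.
So seat 6 is #13.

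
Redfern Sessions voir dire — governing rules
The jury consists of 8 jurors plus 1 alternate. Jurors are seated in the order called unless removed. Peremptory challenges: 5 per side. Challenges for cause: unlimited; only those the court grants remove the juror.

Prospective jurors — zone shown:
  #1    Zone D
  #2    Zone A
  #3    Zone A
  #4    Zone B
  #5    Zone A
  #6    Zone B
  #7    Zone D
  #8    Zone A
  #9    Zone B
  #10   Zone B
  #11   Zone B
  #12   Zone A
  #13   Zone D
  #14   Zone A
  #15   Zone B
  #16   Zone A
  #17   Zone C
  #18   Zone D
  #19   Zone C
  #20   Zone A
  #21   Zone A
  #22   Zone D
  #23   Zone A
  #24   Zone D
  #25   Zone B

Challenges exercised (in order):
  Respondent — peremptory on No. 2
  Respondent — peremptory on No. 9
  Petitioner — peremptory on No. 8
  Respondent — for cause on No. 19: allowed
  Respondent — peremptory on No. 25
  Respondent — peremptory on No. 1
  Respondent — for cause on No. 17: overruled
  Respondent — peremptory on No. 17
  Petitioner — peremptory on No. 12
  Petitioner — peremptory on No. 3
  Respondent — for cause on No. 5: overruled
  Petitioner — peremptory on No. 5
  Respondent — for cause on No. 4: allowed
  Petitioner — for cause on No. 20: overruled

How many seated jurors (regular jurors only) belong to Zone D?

Removed: #1, #2, #3, #4, #5, #8, #9, #12, #17, #19, #25.
Seated jurors 1–8: #6, #7, #10, #11, #13, #14, #15, #16 (alternates #18 not counted).
Of those, in Zone D: #7, #13 → 2.

2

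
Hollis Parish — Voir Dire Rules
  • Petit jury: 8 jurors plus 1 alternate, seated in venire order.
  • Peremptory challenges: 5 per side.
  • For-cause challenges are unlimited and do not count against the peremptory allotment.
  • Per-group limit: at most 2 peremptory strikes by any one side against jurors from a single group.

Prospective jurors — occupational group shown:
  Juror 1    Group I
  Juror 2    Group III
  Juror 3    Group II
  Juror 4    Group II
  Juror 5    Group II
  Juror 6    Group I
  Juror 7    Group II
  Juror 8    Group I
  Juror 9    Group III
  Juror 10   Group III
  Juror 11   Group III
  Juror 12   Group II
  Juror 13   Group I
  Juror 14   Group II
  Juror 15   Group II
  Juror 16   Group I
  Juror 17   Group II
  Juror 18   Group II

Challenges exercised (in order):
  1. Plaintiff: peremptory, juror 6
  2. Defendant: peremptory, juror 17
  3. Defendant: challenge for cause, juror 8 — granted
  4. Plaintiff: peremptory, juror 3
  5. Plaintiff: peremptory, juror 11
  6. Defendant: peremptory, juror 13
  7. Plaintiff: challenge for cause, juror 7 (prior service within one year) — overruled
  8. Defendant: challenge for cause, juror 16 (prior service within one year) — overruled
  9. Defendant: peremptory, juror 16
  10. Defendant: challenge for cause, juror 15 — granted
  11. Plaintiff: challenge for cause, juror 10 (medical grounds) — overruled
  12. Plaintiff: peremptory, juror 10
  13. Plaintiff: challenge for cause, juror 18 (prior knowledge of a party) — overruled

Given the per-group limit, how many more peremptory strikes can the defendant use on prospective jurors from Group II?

1

Defendant peremptories so far: #17, #13, #16 — 3 of 5 used, 2 left overall.
Against Group II: #17 — 1 used; per-group cap 2 leaves 1.
Binding limit: min(2, 1) = 1.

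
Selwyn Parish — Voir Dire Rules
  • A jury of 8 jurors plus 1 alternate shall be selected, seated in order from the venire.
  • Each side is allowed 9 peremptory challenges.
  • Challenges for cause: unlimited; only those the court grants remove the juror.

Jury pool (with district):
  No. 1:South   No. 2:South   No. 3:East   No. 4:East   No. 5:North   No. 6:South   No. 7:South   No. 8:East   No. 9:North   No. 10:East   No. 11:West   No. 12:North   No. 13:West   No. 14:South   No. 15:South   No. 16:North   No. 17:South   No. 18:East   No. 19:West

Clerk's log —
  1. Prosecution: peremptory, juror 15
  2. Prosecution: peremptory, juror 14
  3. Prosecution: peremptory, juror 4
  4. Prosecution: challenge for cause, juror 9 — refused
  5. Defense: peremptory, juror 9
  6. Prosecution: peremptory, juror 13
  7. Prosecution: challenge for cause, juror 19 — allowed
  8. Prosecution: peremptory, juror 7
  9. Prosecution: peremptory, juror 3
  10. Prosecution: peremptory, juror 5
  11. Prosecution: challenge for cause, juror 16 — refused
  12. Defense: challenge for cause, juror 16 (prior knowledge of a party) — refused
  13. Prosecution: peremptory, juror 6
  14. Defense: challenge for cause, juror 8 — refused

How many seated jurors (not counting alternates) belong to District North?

Removed: #3, #4, #5, #6, #7, #9, #13, #14, #15, #19.
Seated jurors 1–8: #1, #2, #8, #10, #11, #12, #16, #17 (alternates #18 not counted).
Of those, in District North: #12, #16 → 2.

2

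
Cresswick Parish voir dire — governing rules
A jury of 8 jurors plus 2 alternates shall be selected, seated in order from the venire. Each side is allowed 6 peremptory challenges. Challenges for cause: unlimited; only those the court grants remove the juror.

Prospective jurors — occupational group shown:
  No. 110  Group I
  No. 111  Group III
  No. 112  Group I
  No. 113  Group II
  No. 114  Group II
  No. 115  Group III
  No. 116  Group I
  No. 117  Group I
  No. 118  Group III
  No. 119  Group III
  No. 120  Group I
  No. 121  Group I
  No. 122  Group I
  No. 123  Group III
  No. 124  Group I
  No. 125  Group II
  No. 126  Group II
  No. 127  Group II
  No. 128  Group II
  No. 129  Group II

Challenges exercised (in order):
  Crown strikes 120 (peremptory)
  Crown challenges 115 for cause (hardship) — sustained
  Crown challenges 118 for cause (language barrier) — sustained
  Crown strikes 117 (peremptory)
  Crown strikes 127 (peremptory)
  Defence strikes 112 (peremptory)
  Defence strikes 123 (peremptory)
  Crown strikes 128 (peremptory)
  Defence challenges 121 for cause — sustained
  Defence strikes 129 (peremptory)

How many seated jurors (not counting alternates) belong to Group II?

Removed: #112, #115, #117, #118, #120, #121, #123, #127, #128, #129.
Seated jurors 1–8: #110, #111, #113, #114, #116, #119, #122, #124 (alternates #125, #126 not counted).
Of those, in Group II: #113, #114 → 2.

2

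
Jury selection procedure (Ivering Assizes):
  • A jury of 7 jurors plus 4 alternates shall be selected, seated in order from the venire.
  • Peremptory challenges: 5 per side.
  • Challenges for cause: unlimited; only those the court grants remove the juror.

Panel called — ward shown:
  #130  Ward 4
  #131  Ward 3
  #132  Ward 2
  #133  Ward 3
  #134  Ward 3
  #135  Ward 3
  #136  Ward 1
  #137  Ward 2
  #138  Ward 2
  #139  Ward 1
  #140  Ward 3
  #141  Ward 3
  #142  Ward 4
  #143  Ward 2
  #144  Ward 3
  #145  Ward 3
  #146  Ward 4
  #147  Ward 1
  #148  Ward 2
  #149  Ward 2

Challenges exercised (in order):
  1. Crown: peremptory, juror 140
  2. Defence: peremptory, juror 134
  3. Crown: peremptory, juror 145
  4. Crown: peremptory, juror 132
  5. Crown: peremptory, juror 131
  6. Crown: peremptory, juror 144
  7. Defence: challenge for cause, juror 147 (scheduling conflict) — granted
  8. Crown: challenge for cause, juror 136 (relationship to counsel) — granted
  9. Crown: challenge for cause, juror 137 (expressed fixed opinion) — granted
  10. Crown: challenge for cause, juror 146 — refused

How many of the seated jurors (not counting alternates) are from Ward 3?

3

Removed: #131, #132, #134, #136, #137, #140, #144, #145, #147.
Seated jurors 1–7: #130, #133, #135, #138, #139, #141, #142 (alternates #143, #146, #148, #149 not counted).
Of those, in Ward 3: #133, #135, #141 → 3.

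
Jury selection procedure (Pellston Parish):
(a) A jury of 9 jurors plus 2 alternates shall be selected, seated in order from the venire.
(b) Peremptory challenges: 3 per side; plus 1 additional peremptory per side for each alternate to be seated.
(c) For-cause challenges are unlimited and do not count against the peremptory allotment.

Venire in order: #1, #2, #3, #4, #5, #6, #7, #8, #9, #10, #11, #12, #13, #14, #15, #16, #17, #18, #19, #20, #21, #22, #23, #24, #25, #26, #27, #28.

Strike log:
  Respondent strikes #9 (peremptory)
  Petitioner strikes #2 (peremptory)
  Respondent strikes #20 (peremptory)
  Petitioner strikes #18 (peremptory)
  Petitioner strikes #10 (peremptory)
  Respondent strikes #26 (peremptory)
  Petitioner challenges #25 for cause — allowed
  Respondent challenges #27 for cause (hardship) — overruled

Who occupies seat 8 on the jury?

11

Removed: #2, #9, #10, #18, #20, #25, #26. (#27 stays — for-cause denied.)
Filling seats in venire order through position 8: #1, #3, #4, #5, #6, #7, #8, #11.
So seat 8 is #11.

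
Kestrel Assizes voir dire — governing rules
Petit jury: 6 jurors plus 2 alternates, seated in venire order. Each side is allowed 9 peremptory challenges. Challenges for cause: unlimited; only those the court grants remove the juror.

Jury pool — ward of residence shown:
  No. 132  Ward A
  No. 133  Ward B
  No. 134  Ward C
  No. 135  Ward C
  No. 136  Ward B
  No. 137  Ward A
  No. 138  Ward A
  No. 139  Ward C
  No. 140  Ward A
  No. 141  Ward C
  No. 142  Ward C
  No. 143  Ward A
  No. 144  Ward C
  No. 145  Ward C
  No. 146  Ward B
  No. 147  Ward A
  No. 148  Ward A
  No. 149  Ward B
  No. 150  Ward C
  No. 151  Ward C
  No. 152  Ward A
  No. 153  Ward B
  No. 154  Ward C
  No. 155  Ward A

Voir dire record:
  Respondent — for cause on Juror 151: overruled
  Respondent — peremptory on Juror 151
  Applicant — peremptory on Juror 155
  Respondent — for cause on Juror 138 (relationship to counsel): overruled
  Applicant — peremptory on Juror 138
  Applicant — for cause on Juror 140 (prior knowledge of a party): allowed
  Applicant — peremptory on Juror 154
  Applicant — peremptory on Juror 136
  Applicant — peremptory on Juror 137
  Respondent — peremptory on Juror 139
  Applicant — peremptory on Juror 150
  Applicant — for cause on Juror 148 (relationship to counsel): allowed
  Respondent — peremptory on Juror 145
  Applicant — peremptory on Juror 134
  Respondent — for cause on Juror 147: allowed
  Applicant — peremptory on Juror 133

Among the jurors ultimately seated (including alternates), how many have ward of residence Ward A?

Removed: #133, #134, #136, #137, #138, #139, #140, #145, #147, #148, #150, #151, #154, #155.
Seated (8 incl. alternates): #132, #135, #141, #142, #143, #144, #146, #149.
Of those, in Ward A: #132, #143 → 2.

2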